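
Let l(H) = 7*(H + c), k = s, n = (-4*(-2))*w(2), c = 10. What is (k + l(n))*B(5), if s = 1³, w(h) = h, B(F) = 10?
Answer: 1830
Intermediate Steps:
n = 16 (n = -4*(-2)*2 = 8*2 = 16)
s = 1
k = 1
l(H) = 70 + 7*H (l(H) = 7*(H + 10) = 7*(10 + H) = 70 + 7*H)
(k + l(n))*B(5) = (1 + (70 + 7*16))*10 = (1 + (70 + 112))*10 = (1 + 182)*10 = 183*10 = 1830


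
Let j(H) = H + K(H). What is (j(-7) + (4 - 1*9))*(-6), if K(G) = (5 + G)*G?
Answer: -12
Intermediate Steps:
K(G) = G*(5 + G)
j(H) = H + H*(5 + H)
(j(-7) + (4 - 1*9))*(-6) = (-7*(6 - 7) + (4 - 1*9))*(-6) = (-7*(-1) + (4 - 9))*(-6) = (7 - 5)*(-6) = 2*(-6) = -12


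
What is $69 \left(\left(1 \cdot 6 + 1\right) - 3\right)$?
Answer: $276$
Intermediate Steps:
$69 \left(\left(1 \cdot 6 + 1\right) - 3\right) = 69 \left(\left(6 + 1\right) - 3\right) = 69 \left(7 - 3\right) = 69 \cdot 4 = 276$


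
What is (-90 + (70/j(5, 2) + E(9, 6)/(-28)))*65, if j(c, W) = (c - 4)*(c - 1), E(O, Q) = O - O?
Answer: -9425/2 ≈ -4712.5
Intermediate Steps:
E(O, Q) = 0
j(c, W) = (-1 + c)*(-4 + c) (j(c, W) = (-4 + c)*(-1 + c) = (-1 + c)*(-4 + c))
(-90 + (70/j(5, 2) + E(9, 6)/(-28)))*65 = (-90 + (70/(4 + 5² - 5*5) + 0/(-28)))*65 = (-90 + (70/(4 + 25 - 25) + 0*(-1/28)))*65 = (-90 + (70/4 + 0))*65 = (-90 + (70*(¼) + 0))*65 = (-90 + (35/2 + 0))*65 = (-90 + 35/2)*65 = -145/2*65 = -9425/2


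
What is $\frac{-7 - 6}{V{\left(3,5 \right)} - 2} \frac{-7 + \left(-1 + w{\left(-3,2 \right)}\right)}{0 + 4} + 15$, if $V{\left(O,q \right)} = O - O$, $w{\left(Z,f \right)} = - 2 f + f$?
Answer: $- \frac{5}{4} \approx -1.25$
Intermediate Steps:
$w{\left(Z,f \right)} = - f$
$V{\left(O,q \right)} = 0$
$\frac{-7 - 6}{V{\left(3,5 \right)} - 2} \frac{-7 + \left(-1 + w{\left(-3,2 \right)}\right)}{0 + 4} + 15 = \frac{-7 - 6}{0 - 2} \frac{-7 - 3}{0 + 4} + 15 = - \frac{13}{-2} \frac{-7 - 3}{4} + 15 = \left(-13\right) \left(- \frac{1}{2}\right) \left(-7 - 3\right) \frac{1}{4} + 15 = \frac{13 \left(\left(-10\right) \frac{1}{4}\right)}{2} + 15 = \frac{13}{2} \left(- \frac{5}{2}\right) + 15 = - \frac{65}{4} + 15 = - \frac{5}{4}$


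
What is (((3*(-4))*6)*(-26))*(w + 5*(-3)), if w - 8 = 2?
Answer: -9360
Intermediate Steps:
w = 10 (w = 8 + 2 = 10)
(((3*(-4))*6)*(-26))*(w + 5*(-3)) = (((3*(-4))*6)*(-26))*(10 + 5*(-3)) = (-12*6*(-26))*(10 - 15) = -72*(-26)*(-5) = 1872*(-5) = -9360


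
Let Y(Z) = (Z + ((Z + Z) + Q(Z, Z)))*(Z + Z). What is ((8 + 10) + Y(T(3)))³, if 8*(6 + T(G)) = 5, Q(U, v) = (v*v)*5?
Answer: -42344694038728151/16777216 ≈ -2.5239e+9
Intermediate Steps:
Q(U, v) = 5*v² (Q(U, v) = v²*5 = 5*v²)
T(G) = -43/8 (T(G) = -6 + (⅛)*5 = -6 + 5/8 = -43/8)
Y(Z) = 2*Z*(3*Z + 5*Z²) (Y(Z) = (Z + ((Z + Z) + 5*Z²))*(Z + Z) = (Z + (2*Z + 5*Z²))*(2*Z) = (3*Z + 5*Z²)*(2*Z) = 2*Z*(3*Z + 5*Z²))
((8 + 10) + Y(T(3)))³ = ((8 + 10) + (-43/8)²*(6 + 10*(-43/8)))³ = (18 + 1849*(6 - 215/4)/64)³ = (18 + (1849/64)*(-191/4))³ = (18 - 353159/256)³ = (-348551/256)³ = -42344694038728151/16777216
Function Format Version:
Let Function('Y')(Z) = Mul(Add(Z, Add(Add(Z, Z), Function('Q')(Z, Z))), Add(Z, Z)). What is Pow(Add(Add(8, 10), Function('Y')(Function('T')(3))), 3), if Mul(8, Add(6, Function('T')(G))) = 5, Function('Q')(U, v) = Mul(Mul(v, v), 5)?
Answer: Rational(-42344694038728151, 16777216) ≈ -2.5239e+9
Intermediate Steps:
Function('Q')(U, v) = Mul(5, Pow(v, 2)) (Function('Q')(U, v) = Mul(Pow(v, 2), 5) = Mul(5, Pow(v, 2)))
Function('T')(G) = Rational(-43, 8) (Function('T')(G) = Add(-6, Mul(Rational(1, 8), 5)) = Add(-6, Rational(5, 8)) = Rational(-43, 8))
Function('Y')(Z) = Mul(2, Z, Add(Mul(3, Z), Mul(5, Pow(Z, 2)))) (Function('Y')(Z) = Mul(Add(Z, Add(Add(Z, Z), Mul(5, Pow(Z, 2)))), Add(Z, Z)) = Mul(Add(Z, Add(Mul(2, Z), Mul(5, Pow(Z, 2)))), Mul(2, Z)) = Mul(Add(Mul(3, Z), Mul(5, Pow(Z, 2))), Mul(2, Z)) = Mul(2, Z, Add(Mul(3, Z), Mul(5, Pow(Z, 2)))))
Pow(Add(Add(8, 10), Function('Y')(Function('T')(3))), 3) = Pow(Add(Add(8, 10), Mul(Pow(Rational(-43, 8), 2), Add(6, Mul(10, Rational(-43, 8))))), 3) = Pow(Add(18, Mul(Rational(1849, 64), Add(6, Rational(-215, 4)))), 3) = Pow(Add(18, Mul(Rational(1849, 64), Rational(-191, 4))), 3) = Pow(Add(18, Rational(-353159, 256)), 3) = Pow(Rational(-348551, 256), 3) = Rational(-42344694038728151, 16777216)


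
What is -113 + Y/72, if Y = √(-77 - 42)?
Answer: -113 + I*√119/72 ≈ -113.0 + 0.15151*I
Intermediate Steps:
Y = I*√119 (Y = √(-119) = I*√119 ≈ 10.909*I)
-113 + Y/72 = -113 + (I*√119)/72 = -113 + (I*√119)*(1/72) = -113 + I*√119/72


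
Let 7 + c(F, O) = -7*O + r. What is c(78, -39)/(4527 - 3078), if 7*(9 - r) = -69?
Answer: 1994/10143 ≈ 0.19659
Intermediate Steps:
r = 132/7 (r = 9 - ⅐*(-69) = 9 + 69/7 = 132/7 ≈ 18.857)
c(F, O) = 83/7 - 7*O (c(F, O) = -7 + (-7*O + 132/7) = -7 + (132/7 - 7*O) = 83/7 - 7*O)
c(78, -39)/(4527 - 3078) = (83/7 - 7*(-39))/(4527 - 3078) = (83/7 + 273)/1449 = (1994/7)*(1/1449) = 1994/10143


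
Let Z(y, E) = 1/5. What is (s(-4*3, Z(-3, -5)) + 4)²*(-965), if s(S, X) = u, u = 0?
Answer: -15440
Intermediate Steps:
Z(y, E) = ⅕
s(S, X) = 0
(s(-4*3, Z(-3, -5)) + 4)²*(-965) = (0 + 4)²*(-965) = 4²*(-965) = 16*(-965) = -15440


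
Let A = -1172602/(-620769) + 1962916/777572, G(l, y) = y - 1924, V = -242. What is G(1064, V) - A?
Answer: -261910614009209/120673148217 ≈ -2170.4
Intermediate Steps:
G(l, y) = -1924 + y
A = 532574971187/120673148217 (A = -1172602*(-1/620769) + 1962916*(1/777572) = 1172602/620769 + 490729/194393 = 532574971187/120673148217 ≈ 4.4134)
G(1064, V) - A = (-1924 - 242) - 1*532574971187/120673148217 = -2166 - 532574971187/120673148217 = -261910614009209/120673148217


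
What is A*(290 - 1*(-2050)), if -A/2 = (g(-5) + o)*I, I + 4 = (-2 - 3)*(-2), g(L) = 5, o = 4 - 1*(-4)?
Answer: -365040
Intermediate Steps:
o = 8 (o = 4 + 4 = 8)
I = 6 (I = -4 + (-2 - 3)*(-2) = -4 - 5*(-2) = -4 + 10 = 6)
A = -156 (A = -2*(5 + 8)*6 = -26*6 = -2*78 = -156)
A*(290 - 1*(-2050)) = -156*(290 - 1*(-2050)) = -156*(290 + 2050) = -156*2340 = -365040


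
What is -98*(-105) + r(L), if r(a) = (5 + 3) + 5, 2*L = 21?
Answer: 10303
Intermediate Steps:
L = 21/2 (L = (½)*21 = 21/2 ≈ 10.500)
r(a) = 13 (r(a) = 8 + 5 = 13)
-98*(-105) + r(L) = -98*(-105) + 13 = 10290 + 13 = 10303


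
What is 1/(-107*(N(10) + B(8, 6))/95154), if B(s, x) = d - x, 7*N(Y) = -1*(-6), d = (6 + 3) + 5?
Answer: -333039/3317 ≈ -100.40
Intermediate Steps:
d = 14 (d = 9 + 5 = 14)
N(Y) = 6/7 (N(Y) = (-1*(-6))/7 = (⅐)*6 = 6/7)
B(s, x) = 14 - x
1/(-107*(N(10) + B(8, 6))/95154) = 1/(-107*(6/7 + (14 - 1*6))/95154) = 1/(-107*(6/7 + (14 - 6))*(1/95154)) = 1/(-107*(6/7 + 8)*(1/95154)) = 1/(-107*62/7*(1/95154)) = 1/(-6634/7*1/95154) = 1/(-3317/333039) = -333039/3317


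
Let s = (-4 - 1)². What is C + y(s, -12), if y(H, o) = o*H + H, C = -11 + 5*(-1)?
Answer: -291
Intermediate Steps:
C = -16 (C = -11 - 5 = -16)
s = 25 (s = (-5)² = 25)
y(H, o) = H + H*o (y(H, o) = H*o + H = H + H*o)
C + y(s, -12) = -16 + 25*(1 - 12) = -16 + 25*(-11) = -16 - 275 = -291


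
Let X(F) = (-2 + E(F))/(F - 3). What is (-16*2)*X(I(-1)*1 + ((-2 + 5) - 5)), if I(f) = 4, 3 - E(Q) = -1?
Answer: 64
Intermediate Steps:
E(Q) = 4 (E(Q) = 3 - 1*(-1) = 3 + 1 = 4)
X(F) = 2/(-3 + F) (X(F) = (-2 + 4)/(F - 3) = 2/(-3 + F))
(-16*2)*X(I(-1)*1 + ((-2 + 5) - 5)) = (-16*2)*(2/(-3 + (4*1 + ((-2 + 5) - 5)))) = -64/(-3 + (4 + (3 - 5))) = -64/(-3 + (4 - 2)) = -64/(-3 + 2) = -64/(-1) = -64*(-1) = -32*(-2) = 64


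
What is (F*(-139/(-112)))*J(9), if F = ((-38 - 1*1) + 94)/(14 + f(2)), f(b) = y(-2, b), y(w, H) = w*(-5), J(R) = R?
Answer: 22935/896 ≈ 25.597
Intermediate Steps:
y(w, H) = -5*w
f(b) = 10 (f(b) = -5*(-2) = 10)
F = 55/24 (F = ((-38 - 1*1) + 94)/(14 + 10) = ((-38 - 1) + 94)/24 = (-39 + 94)*(1/24) = 55*(1/24) = 55/24 ≈ 2.2917)
(F*(-139/(-112)))*J(9) = (55*(-139/(-112))/24)*9 = (55*(-139*(-1/112))/24)*9 = ((55/24)*(139/112))*9 = (7645/2688)*9 = 22935/896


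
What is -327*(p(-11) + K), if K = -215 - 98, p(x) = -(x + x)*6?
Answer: 59187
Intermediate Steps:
p(x) = -12*x (p(x) = -2*x*6 = -12*x)
K = -313
-327*(p(-11) + K) = -327*(-12*(-11) - 313) = -327*(132 - 313) = -327*(-181) = 59187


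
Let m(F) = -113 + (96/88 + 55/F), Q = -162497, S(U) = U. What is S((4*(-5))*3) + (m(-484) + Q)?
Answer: -7157437/44 ≈ -1.6267e+5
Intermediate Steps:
m(F) = -1231/11 + 55/F (m(F) = -113 + (96*(1/88) + 55/F) = -113 + (12/11 + 55/F) = -1231/11 + 55/F)
S((4*(-5))*3) + (m(-484) + Q) = (4*(-5))*3 + ((-1231/11 + 55/(-484)) - 162497) = -20*3 + ((-1231/11 + 55*(-1/484)) - 162497) = -60 + ((-1231/11 - 5/44) - 162497) = -60 + (-4929/44 - 162497) = -60 - 7154797/44 = -7157437/44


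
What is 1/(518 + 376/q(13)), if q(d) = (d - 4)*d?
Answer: 117/60982 ≈ 0.0019186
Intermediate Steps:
q(d) = d*(-4 + d) (q(d) = (-4 + d)*d = d*(-4 + d))
1/(518 + 376/q(13)) = 1/(518 + 376/((13*(-4 + 13)))) = 1/(518 + 376/((13*9))) = 1/(518 + 376/117) = 1/(60982/117) = 117/60982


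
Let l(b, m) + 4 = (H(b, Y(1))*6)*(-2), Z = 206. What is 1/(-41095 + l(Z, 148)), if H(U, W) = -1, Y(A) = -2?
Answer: -1/41087 ≈ -2.4339e-5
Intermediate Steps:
l(b, m) = 8 (l(b, m) = -4 - 1*6*(-2) = -4 - 6*(-2) = -4 + 12 = 8)
1/(-41095 + l(Z, 148)) = 1/(-41095 + 8) = 1/(-41087) = -1/41087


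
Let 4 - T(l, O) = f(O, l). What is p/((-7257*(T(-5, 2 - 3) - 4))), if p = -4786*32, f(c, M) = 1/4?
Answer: -612608/7257 ≈ -84.416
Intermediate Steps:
f(c, M) = ¼
T(l, O) = 15/4 (T(l, O) = 4 - 1*¼ = 4 - ¼ = 15/4)
p = -153152
p/((-7257*(T(-5, 2 - 3) - 4))) = -153152*(-1/(7257*(15/4 - 4))) = -153152/((-7257*(-¼))) = -153152/7257/4 = -153152*4/7257 = -612608/7257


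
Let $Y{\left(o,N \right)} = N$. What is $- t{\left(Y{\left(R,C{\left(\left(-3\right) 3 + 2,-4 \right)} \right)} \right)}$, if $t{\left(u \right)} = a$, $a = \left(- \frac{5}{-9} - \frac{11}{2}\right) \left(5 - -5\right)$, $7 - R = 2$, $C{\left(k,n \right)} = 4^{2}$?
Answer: $\frac{445}{9} \approx 49.444$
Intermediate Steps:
$C{\left(k,n \right)} = 16$
$R = 5$ ($R = 7 - 2 = 5$)
$a = - \frac{445}{9}$ ($a = \left(\left(-5\right) \left(- \frac{1}{9}\right) - \frac{11}{2}\right) \left(5 + 5\right) = \left(\frac{5}{9} - \frac{11}{2}\right) 10 = \left(- \frac{89}{18}\right) 10 = - \frac{445}{9} \approx -49.444$)
$t{\left(u \right)} = - \frac{445}{9}$
$- t{\left(Y{\left(R,C{\left(\left(-3\right) 3 + 2,-4 \right)} \right)} \right)} = \left(-1\right) \left(- \frac{445}{9}\right) = \frac{445}{9}$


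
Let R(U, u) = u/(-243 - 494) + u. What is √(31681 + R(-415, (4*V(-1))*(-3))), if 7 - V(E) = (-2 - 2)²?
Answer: √17266719745/737 ≈ 178.29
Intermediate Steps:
V(E) = -9 (V(E) = 7 - (-2 - 2)² = 7 - 1*(-4)² = 7 - 1*16 = 7 - 16 = -9)
R(U, u) = 736*u/737 (R(U, u) = u/(-737) + u = -u/737 + u = 736*u/737)
√(31681 + R(-415, (4*V(-1))*(-3))) = √(31681 + 736*((4*(-9))*(-3))/737) = √(31681 + 736*(-36*(-3))/737) = √(31681 + (736/737)*108) = √(31681 + 79488/737) = √(23428385/737) = √17266719745/737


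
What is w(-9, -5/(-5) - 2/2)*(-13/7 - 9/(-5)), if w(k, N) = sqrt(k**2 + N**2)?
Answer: -18/35 ≈ -0.51429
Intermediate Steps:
w(k, N) = sqrt(N**2 + k**2)
w(-9, -5/(-5) - 2/2)*(-13/7 - 9/(-5)) = sqrt((-5/(-5) - 2/2)**2 + (-9)**2)*(-13/7 - 9/(-5)) = sqrt((-5*(-1/5) - 2*1/2)**2 + 81)*(-13*1/7 - 9*(-1/5)) = sqrt((1 - 1)**2 + 81)*(-13/7 + 9/5) = sqrt(0**2 + 81)*(-2/35) = sqrt(0 + 81)*(-2/35) = sqrt(81)*(-2/35) = 9*(-2/35) = -18/35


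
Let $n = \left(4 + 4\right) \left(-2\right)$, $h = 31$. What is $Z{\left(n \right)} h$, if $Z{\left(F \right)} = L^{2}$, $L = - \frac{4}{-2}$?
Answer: $124$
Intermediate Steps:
$L = 2$ ($L = \left(-4\right) \left(- \frac{1}{2}\right) = 2$)
$n = -16$ ($n = 8 \left(-2\right) = -16$)
$Z{\left(F \right)} = 4$ ($Z{\left(F \right)} = 2^{2} = 4$)
$Z{\left(n \right)} h = 4 \cdot 31 = 124$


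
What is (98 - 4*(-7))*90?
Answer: 11340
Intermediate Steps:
(98 - 4*(-7))*90 = (98 + 28)*90 = 126*90 = 11340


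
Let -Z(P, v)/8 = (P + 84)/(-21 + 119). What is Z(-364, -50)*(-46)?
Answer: -7360/7 ≈ -1051.4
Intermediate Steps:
Z(P, v) = -48/7 - 4*P/49 (Z(P, v) = -8*(P + 84)/(-21 + 119) = -8*(84 + P)/98 = -8*(6/7 + P/98) = -48/7 - 4*P/49)
Z(-364, -50)*(-46) = (-48/7 - 4/49*(-364))*(-46) = (-48/7 + 208/7)*(-46) = (160/7)*(-46) = -7360/7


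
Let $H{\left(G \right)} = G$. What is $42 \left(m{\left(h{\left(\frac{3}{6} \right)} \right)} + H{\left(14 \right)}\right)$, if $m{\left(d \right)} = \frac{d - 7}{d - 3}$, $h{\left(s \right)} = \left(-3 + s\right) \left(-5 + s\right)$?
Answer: $\frac{6706}{11} \approx 609.64$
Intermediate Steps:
$h{\left(s \right)} = \left(-5 + s\right) \left(-3 + s\right)$
$m{\left(d \right)} = \frac{-7 + d}{-3 + d}$
$42 \left(m{\left(h{\left(\frac{3}{6} \right)} \right)} + H{\left(14 \right)}\right) = 42 \left(\frac{-7 + \left(15 + \left(\frac{3}{6}\right)^{2} - 8 \cdot \frac{3}{6}\right)}{-3 + \left(15 + \left(\frac{3}{6}\right)^{2} - 8 \cdot \frac{3}{6}\right)} + 14\right) = 42 \left(\frac{-7 + \left(15 + \left(3 \cdot \frac{1}{6}\right)^{2} - 8 \cdot 3 \cdot \frac{1}{6}\right)}{-3 + \left(15 + \left(3 \cdot \frac{1}{6}\right)^{2} - 8 \cdot 3 \cdot \frac{1}{6}\right)} + 14\right) = 42 \left(\frac{-7 + \left(15 + \left(\frac{1}{2}\right)^{2} - 4\right)}{-3 + \left(15 + \left(\frac{1}{2}\right)^{2} - 4\right)} + 14\right) = 42 \left(\frac{-7 + \left(15 + \frac{1}{4} - 4\right)}{-3 + \left(15 + \frac{1}{4} - 4\right)} + 14\right) = 42 \left(\frac{-7 + \frac{45}{4}}{-3 + \frac{45}{4}} + 14\right) = 42 \left(\frac{1}{\frac{33}{4}} \cdot \frac{17}{4} + 14\right) = 42 \left(\frac{4}{33} \cdot \frac{17}{4} + 14\right) = 42 \left(\frac{17}{33} + 14\right) = 42 \cdot \frac{479}{33} = \frac{6706}{11}$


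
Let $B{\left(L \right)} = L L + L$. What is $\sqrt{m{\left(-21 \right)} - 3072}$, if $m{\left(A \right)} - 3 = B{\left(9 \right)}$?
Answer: $3 i \sqrt{331} \approx 54.58 i$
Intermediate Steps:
$B{\left(L \right)} = L + L^{2}$ ($B{\left(L \right)} = L^{2} + L = L + L^{2}$)
$m{\left(A \right)} = 93$ ($m{\left(A \right)} = 3 + 9 \left(1 + 9\right) = 3 + 9 \cdot 10 = 3 + 90 = 93$)
$\sqrt{m{\left(-21 \right)} - 3072} = \sqrt{93 - 3072} = \sqrt{-2979} = 3 i \sqrt{331}$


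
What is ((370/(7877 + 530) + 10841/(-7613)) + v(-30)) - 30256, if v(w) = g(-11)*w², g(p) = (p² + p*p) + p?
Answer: 11369570187727/64002491 ≈ 1.7764e+5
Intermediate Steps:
g(p) = p + 2*p² (g(p) = (p² + p²) + p = 2*p² + p = p + 2*p²)
v(w) = 231*w² (v(w) = (-11*(1 + 2*(-11)))*w² = (-11*(1 - 22))*w² = (-11*(-21))*w² = 231*w²)
((370/(7877 + 530) + 10841/(-7613)) + v(-30)) - 30256 = ((370/(7877 + 530) + 10841/(-7613)) + 231*(-30)²) - 30256 = ((370/8407 + 10841*(-1/7613)) + 231*900) - 30256 = ((370*(1/8407) - 10841/7613) + 207900) - 30256 = ((370/8407 - 10841/7613) + 207900) - 30256 = (-88323477/64002491 + 207900) - 30256 = 13306029555423/64002491 - 30256 = 11369570187727/64002491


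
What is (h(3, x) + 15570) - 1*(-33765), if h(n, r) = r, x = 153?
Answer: 49488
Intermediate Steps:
(h(3, x) + 15570) - 1*(-33765) = (153 + 15570) - 1*(-33765) = 15723 + 33765 = 49488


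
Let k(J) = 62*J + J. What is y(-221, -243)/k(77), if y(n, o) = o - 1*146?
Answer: -389/4851 ≈ -0.080190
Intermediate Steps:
y(n, o) = -146 + o (y(n, o) = o - 146 = -146 + o)
k(J) = 63*J
y(-221, -243)/k(77) = (-146 - 243)/((63*77)) = -389/4851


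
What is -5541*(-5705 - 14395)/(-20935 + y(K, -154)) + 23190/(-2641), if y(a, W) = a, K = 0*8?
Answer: -58924896150/11057867 ≈ -5328.8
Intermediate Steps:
K = 0
-5541*(-5705 - 14395)/(-20935 + y(K, -154)) + 23190/(-2641) = -5541*(-5705 - 14395)/(-20935 + 0) + 23190/(-2641) = -5541/((-20935/(-20100))) + 23190*(-1/2641) = -5541/((-20935*(-1/20100))) - 23190/2641 = -5541/4187/4020 - 23190/2641 = -5541*4020/4187 - 23190/2641 = -22274820/4187 - 23190/2641 = -58924896150/11057867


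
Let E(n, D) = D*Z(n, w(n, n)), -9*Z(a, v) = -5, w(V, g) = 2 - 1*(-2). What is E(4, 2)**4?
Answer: 10000/6561 ≈ 1.5242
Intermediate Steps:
w(V, g) = 4 (w(V, g) = 2 + 2 = 4)
Z(a, v) = 5/9 (Z(a, v) = -1/9*(-5) = 5/9)
E(n, D) = 5*D/9 (E(n, D) = D*(5/9) = 5*D/9)
E(4, 2)**4 = ((5/9)*2)**4 = (10/9)**4 = 10000/6561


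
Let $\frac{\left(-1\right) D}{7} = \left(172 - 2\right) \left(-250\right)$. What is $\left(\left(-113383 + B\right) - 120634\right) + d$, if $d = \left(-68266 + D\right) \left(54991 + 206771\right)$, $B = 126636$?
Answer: $60004642927$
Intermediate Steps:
$D = 297500$ ($D = - 7 \left(172 - 2\right) \left(-250\right) = - 7 \cdot 170 \left(-250\right) = \left(-7\right) \left(-42500\right) = 297500$)
$d = 60004750308$ ($d = \left(-68266 + 297500\right) \left(54991 + 206771\right) = 229234 \cdot 261762 = 60004750308$)
$\left(\left(-113383 + B\right) - 120634\right) + d = \left(\left(-113383 + 126636\right) - 120634\right) + 60004750308 = \left(13253 - 120634\right) + 60004750308 = -107381 + 60004750308 = 60004642927$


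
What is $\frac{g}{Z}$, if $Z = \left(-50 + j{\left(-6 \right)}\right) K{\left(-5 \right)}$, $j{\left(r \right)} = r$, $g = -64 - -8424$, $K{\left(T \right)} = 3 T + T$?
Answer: $\frac{209}{28} \approx 7.4643$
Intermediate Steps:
$K{\left(T \right)} = 4 T$
$g = 8360$ ($g = -64 + 8424 = 8360$)
$Z = 1120$ ($Z = \left(-50 - 6\right) 4 \left(-5\right) = \left(-56\right) \left(-20\right) = 1120$)
$\frac{g}{Z} = \frac{8360}{1120} = 8360 \cdot \frac{1}{1120} = \frac{209}{28}$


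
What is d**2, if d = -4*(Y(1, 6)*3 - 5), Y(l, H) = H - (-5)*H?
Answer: 169744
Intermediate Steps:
Y(l, H) = 6*H (Y(l, H) = H + 5*H = 6*H)
d = -412 (d = -4*((6*6)*3 - 5) = -4*(36*3 - 5) = -4*(108 - 5) = -4*103 = -412)
d**2 = (-412)**2 = 169744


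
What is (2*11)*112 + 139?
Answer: 2603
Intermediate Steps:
(2*11)*112 + 139 = 22*112 + 139 = 2464 + 139 = 2603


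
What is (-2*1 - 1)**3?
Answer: -27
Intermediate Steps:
(-2*1 - 1)**3 = (-2 - 1)**3 = (-3)**3 = -27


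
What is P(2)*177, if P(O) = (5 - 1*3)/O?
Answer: 177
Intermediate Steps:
P(O) = 2/O (P(O) = (5 - 3)/O = 2/O)
P(2)*177 = (2/2)*177 = (2*(½))*177 = 1*177 = 177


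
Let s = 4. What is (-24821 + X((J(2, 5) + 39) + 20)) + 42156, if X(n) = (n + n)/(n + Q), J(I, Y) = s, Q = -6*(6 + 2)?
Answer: 86717/5 ≈ 17343.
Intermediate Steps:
Q = -48 (Q = -6*8 = -48)
J(I, Y) = 4
X(n) = 2*n/(-48 + n) (X(n) = (n + n)/(n - 48) = (2*n)/(-48 + n) = 2*n/(-48 + n))
(-24821 + X((J(2, 5) + 39) + 20)) + 42156 = (-24821 + 2*((4 + 39) + 20)/(-48 + ((4 + 39) + 20))) + 42156 = (-24821 + 2*(43 + 20)/(-48 + (43 + 20))) + 42156 = (-24821 + 2*63/(-48 + 63)) + 42156 = (-24821 + 2*63/15) + 42156 = (-24821 + 2*63*(1/15)) + 42156 = (-24821 + 42/5) + 42156 = -124063/5 + 42156 = 86717/5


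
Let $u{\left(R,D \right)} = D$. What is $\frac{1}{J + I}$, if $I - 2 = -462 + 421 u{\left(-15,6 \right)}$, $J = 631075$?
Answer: $\frac{1}{633141} \approx 1.5794 \cdot 10^{-6}$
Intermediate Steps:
$I = 2066$ ($I = 2 + \left(-462 + 421 \cdot 6\right) = 2 + \left(-462 + 2526\right) = 2 + 2064 = 2066$)
$\frac{1}{J + I} = \frac{1}{631075 + 2066} = \frac{1}{633141}$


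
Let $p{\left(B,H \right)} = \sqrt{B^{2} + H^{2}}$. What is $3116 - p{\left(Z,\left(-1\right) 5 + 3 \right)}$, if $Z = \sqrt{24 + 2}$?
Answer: $3116 - \sqrt{30} \approx 3110.5$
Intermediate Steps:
$Z = \sqrt{26} \approx 5.099$
$3116 - p{\left(Z,\left(-1\right) 5 + 3 \right)} = 3116 - \sqrt{\left(\sqrt{26}\right)^{2} + \left(\left(-1\right) 5 + 3\right)^{2}} = 3116 - \sqrt{26 + \left(-5 + 3\right)^{2}} = 3116 - \sqrt{26 + \left(-2\right)^{2}} = 3116 - \sqrt{26 + 4} = 3116 - \sqrt{30}$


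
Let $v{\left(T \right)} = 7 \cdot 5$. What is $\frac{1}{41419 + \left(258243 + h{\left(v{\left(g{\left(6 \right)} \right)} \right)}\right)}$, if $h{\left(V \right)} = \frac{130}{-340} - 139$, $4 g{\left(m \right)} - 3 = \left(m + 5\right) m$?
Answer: $\frac{34}{10183769} \approx 3.3386 \cdot 10^{-6}$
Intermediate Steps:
$g{\left(m \right)} = \frac{3}{4} + \frac{m \left(5 + m\right)}{4}$ ($g{\left(m \right)} = \frac{3}{4} + \frac{\left(m + 5\right) m}{4} = \frac{3}{4} + \frac{\left(5 + m\right) m}{4} = \frac{3}{4} + \frac{m \left(5 + m\right)}{4}$)
$v{\left(T \right)} = 35$
$h{\left(V \right)} = - \frac{4739}{34}$ ($h{\left(V \right)} = 130 \left(- \frac{1}{340}\right) - 139 = - \frac{13}{34} - 139 = - \frac{4739}{34}$)
$\frac{1}{41419 + \left(258243 + h{\left(v{\left(g{\left(6 \right)} \right)} \right)}\right)} = \frac{1}{41419 + \left(258243 - \frac{4739}{34}\right)} = \frac{1}{41419 + \frac{8775523}{34}} = \frac{1}{\frac{10183769}{34}} = \frac{34}{10183769}$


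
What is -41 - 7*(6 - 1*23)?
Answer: 78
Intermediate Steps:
-41 - 7*(6 - 1*23) = -41 - 7*(6 - 23) = -41 - 7*(-17) = -41 + 119 = 78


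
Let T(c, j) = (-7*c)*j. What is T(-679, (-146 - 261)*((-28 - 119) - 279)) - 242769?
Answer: 823841877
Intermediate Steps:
T(c, j) = -7*c*j
T(-679, (-146 - 261)*((-28 - 119) - 279)) - 242769 = -7*(-679)*(-146 - 261)*((-28 - 119) - 279) - 242769 = -7*(-679)*(-407*(-147 - 279)) - 242769 = -7*(-679)*(-407*(-426)) - 242769 = -7*(-679)*173382 - 242769 = 824084646 - 242769 = 823841877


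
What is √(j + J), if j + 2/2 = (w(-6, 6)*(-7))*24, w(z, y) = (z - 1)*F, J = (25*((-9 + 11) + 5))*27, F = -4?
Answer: 2*√5 ≈ 4.4721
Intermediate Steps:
J = 4725 (J = (25*(2 + 5))*27 = (25*7)*27 = 175*27 = 4725)
w(z, y) = 4 - 4*z (w(z, y) = (z - 1)*(-4) = (-1 + z)*(-4) = 4 - 4*z)
j = -4705 (j = -1 + ((4 - 4*(-6))*(-7))*24 = -1 + ((4 + 24)*(-7))*24 = -1 + (28*(-7))*24 = -1 - 196*24 = -1 - 4704 = -4705)
√(j + J) = √(-4705 + 4725) = √20 = 2*√5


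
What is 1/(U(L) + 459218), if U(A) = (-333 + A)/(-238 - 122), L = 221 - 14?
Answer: 20/9184367 ≈ 2.1776e-6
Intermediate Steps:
L = 207
U(A) = 37/40 - A/360 (U(A) = (-333 + A)/(-360) = (-333 + A)*(-1/360) = 37/40 - A/360)
1/(U(L) + 459218) = 1/((37/40 - 1/360*207) + 459218) = 1/((37/40 - 23/40) + 459218) = 1/(7/20 + 459218) = 1/(9184367/20) = 20/9184367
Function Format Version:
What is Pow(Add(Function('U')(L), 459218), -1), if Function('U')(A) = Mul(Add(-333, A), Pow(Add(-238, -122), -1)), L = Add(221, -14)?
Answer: Rational(20, 9184367) ≈ 2.1776e-6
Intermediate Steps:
L = 207
Function('U')(A) = Add(Rational(37, 40), Mul(Rational(-1, 360), A)) (Function('U')(A) = Mul(Add(-333, A), Pow(-360, -1)) = Mul(Add(-333, A), Rational(-1, 360)) = Add(Rational(37, 40), Mul(Rational(-1, 360), A)))
Pow(Add(Function('U')(L), 459218), -1) = Pow(Add(Add(Rational(37, 40), Mul(Rational(-1, 360), 207)), 459218), -1) = Pow(Add(Add(Rational(37, 40), Rational(-23, 40)), 459218), -1) = Pow(Add(Rational(7, 20), 459218), -1) = Pow(Rational(9184367, 20), -1) = Rational(20, 9184367)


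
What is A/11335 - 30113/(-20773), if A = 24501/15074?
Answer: 5145730267543/3549353509670 ≈ 1.4498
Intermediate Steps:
A = 24501/15074 (A = 24501*(1/15074) = 24501/15074 ≈ 1.6254)
A/11335 - 30113/(-20773) = (24501/15074)/11335 - 30113/(-20773) = (24501/15074)*(1/11335) - 30113*(-1/20773) = 24501/170863790 + 30113/20773 = 5145730267543/3549353509670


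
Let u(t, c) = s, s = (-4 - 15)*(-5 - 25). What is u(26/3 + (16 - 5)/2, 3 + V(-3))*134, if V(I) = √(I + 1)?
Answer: 76380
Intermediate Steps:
V(I) = √(1 + I)
s = 570 (s = -19*(-30) = 570)
u(t, c) = 570
u(26/3 + (16 - 5)/2, 3 + V(-3))*134 = 570*134 = 76380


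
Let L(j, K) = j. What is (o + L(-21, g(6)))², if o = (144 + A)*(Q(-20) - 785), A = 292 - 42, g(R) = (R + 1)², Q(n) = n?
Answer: 100610130481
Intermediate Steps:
g(R) = (1 + R)²
A = 250
o = -317170 (o = (144 + 250)*(-20 - 785) = 394*(-805) = -317170)
(o + L(-21, g(6)))² = (-317170 - 21)² = (-317191)² = 100610130481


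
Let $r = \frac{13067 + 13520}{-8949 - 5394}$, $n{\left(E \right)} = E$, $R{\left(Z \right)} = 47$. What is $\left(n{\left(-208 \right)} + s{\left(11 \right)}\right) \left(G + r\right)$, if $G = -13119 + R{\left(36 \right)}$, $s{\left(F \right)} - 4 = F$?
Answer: $\frac{36191028619}{14343} \approx 2.5233 \cdot 10^{6}$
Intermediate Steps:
$s{\left(F \right)} = 4 + F$
$r = - \frac{26587}{14343}$ ($r = \frac{26587}{-14343} = 26587 \left(- \frac{1}{14343}\right) = - \frac{26587}{14343} \approx -1.8537$)
$G = -13072$ ($G = -13119 + 47 = -13072$)
$\left(n{\left(-208 \right)} + s{\left(11 \right)}\right) \left(G + r\right) = \left(-208 + \left(4 + 11\right)\right) \left(-13072 - \frac{26587}{14343}\right) = \left(-208 + 15\right) \left(- \frac{187518283}{14343}\right) = \left(-193\right) \left(- \frac{187518283}{14343}\right) = \frac{36191028619}{14343}$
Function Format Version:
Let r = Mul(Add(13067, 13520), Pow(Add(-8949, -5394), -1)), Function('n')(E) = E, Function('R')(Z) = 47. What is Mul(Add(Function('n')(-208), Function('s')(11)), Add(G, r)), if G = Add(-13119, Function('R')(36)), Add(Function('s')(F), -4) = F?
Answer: Rational(36191028619, 14343) ≈ 2.5233e+6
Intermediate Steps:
Function('s')(F) = Add(4, F)
r = Rational(-26587, 14343) (r = Mul(26587, Pow(-14343, -1)) = Mul(26587, Rational(-1, 14343)) = Rational(-26587, 14343) ≈ -1.8537)
G = -13072 (G = Add(-13119, 47) = -13072)
Mul(Add(Function('n')(-208), Function('s')(11)), Add(G, r)) = Mul(Add(-208, Add(4, 11)), Add(-13072, Rational(-26587, 14343))) = Mul(Add(-208, 15), Rational(-187518283, 14343)) = Mul(-193, Rational(-187518283, 14343)) = Rational(36191028619, 14343)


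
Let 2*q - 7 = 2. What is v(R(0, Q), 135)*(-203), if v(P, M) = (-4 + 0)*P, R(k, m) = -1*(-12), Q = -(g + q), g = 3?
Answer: 9744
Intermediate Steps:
q = 9/2 (q = 7/2 + (½)*2 = 7/2 + 1 = 9/2 ≈ 4.5000)
Q = -15/2 (Q = -(3 + 9/2) = -1*15/2 = -15/2 ≈ -7.5000)
R(k, m) = 12
v(P, M) = -4*P
v(R(0, Q), 135)*(-203) = -4*12*(-203) = -48*(-203) = 9744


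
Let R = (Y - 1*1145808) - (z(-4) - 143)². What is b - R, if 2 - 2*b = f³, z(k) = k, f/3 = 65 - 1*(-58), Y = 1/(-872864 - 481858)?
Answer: -16225699457926/677361 ≈ -2.3954e+7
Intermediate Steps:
Y = -1/1354722 (Y = 1/(-1354722) = -1/1354722 ≈ -7.3816e-7)
f = 369 (f = 3*(65 - 1*(-58)) = 3*(65 + 58) = 3*123 = 369)
b = -50243407/2 (b = 1 - ½*369³ = 1 - ½*50243409 = 1 - 50243409/2 = -50243407/2 ≈ -2.5122e+7)
R = -1581525493075/1354722 (R = (-1/1354722 - 1*1145808) - (-4 - 143)² = (-1/1354722 - 1145808) - 1*(-147)² = -1552251305377/1354722 - 1*21609 = -1552251305377/1354722 - 21609 = -1581525493075/1354722 ≈ -1.1674e+6)
b - R = -50243407/2 - 1*(-1581525493075/1354722) = -50243407/2 + 1581525493075/1354722 = -16225699457926/677361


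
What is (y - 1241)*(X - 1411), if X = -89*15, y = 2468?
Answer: -3369342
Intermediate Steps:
X = -1335
(y - 1241)*(X - 1411) = (2468 - 1241)*(-1335 - 1411) = 1227*(-2746) = -3369342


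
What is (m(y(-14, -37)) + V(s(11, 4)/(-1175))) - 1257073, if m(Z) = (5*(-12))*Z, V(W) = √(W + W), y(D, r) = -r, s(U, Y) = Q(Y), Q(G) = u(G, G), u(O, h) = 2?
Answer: -1259293 + 2*I*√47/235 ≈ -1.2593e+6 + 0.058346*I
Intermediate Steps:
Q(G) = 2
s(U, Y) = 2
V(W) = √2*√W (V(W) = √(2*W) = √2*√W)
m(Z) = -60*Z
(m(y(-14, -37)) + V(s(11, 4)/(-1175))) - 1257073 = (-(-60)*(-37) + √2*√(2/(-1175))) - 1257073 = (-60*37 + √2*√(2*(-1/1175))) - 1257073 = (-2220 + √2*√(-2/1175)) - 1257073 = (-2220 + √2*(I*√94/235)) - 1257073 = (-2220 + 2*I*√47/235) - 1257073 = -1259293 + 2*I*√47/235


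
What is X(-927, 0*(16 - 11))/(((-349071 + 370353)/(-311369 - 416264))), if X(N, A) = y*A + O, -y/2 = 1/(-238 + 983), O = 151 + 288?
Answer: -319430887/21282 ≈ -15009.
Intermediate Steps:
O = 439
y = -2/745 (y = -2/(-238 + 983) = -2/745 ≈ -0.0026846)
X(N, A) = 439 - 2*A/745 (X(N, A) = -2*A/745 + 439 = 439 - 2*A/745)
X(-927, 0*(16 - 11))/(((-349071 + 370353)/(-311369 - 416264))) = (439 - 0*(16 - 11))/(((-349071 + 370353)/(-311369 - 416264))) = (439 - 0*5)/((21282/(-727633))) = (439 - 2/745*0)/((21282*(-1/727633))) = (439 + 0)/(-21282/727633) = 439*(-727633/21282) = -319430887/21282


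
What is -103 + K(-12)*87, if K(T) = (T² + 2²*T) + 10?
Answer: 9119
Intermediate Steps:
K(T) = 10 + T² + 4*T (K(T) = (T² + 4*T) + 10 = 10 + T² + 4*T)
-103 + K(-12)*87 = -103 + (10 + (-12)² + 4*(-12))*87 = -103 + (10 + 144 - 48)*87 = -103 + 106*87 = -103 + 9222 = 9119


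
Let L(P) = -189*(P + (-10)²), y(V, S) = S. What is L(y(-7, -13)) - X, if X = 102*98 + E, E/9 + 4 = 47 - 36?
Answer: -26502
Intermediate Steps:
E = 63 (E = -36 + 9*(47 - 36) = -36 + 9*11 = -36 + 99 = 63)
X = 10059 (X = 102*98 + 63 = 9996 + 63 = 10059)
L(P) = -18900 - 189*P (L(P) = -189*(P + 100) = -189*(100 + P) = -18900 - 189*P)
L(y(-7, -13)) - X = (-18900 - 189*(-13)) - 1*10059 = (-18900 + 2457) - 10059 = -16443 - 10059 = -26502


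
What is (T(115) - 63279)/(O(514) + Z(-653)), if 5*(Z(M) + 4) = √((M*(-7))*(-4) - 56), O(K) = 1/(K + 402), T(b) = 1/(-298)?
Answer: 158178806912610/468567042697 + 15822198977008*I*√4585/468567042697 ≈ 337.58 + 2286.5*I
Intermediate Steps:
T(b) = -1/298
O(K) = 1/(402 + K)
Z(M) = -4 + √(-56 + 28*M)/5 (Z(M) = -4 + √((M*(-7))*(-4) - 56)/5 = -4 + √(-7*M*(-4) - 56)/5 = -4 + √(28*M - 56)/5 = -4 + √(-56 + 28*M)/5)
(T(115) - 63279)/(O(514) + Z(-653)) = (-1/298 - 63279)/(1/(402 + 514) + (-4 + 2*√(-14 + 7*(-653))/5)) = -18857143/(298*(1/916 + (-4 + 2*√(-14 - 4571)/5))) = -18857143/(298*(1/916 + (-4 + 2*√(-4585)/5))) = -18857143/(298*(1/916 + (-4 + 2*(I*√4585)/5))) = -18857143/(298*(1/916 + (-4 + 2*I*√4585/5))) = -18857143/(298*(-3663/916 + 2*I*√4585/5))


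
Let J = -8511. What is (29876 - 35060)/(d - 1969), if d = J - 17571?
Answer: 5184/28051 ≈ 0.18481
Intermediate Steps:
d = -26082 (d = -8511 - 17571 = -26082)
(29876 - 35060)/(d - 1969) = (29876 - 35060)/(-26082 - 1969) = -5184/(-28051) = -5184*(-1/28051) = 5184/28051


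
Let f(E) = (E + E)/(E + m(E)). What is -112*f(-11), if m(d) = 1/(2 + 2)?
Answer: -9856/43 ≈ -229.21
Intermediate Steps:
m(d) = ¼ (m(d) = 1/4 = ¼)
f(E) = 2*E/(¼ + E) (f(E) = (E + E)/(E + ¼) = (2*E)/(¼ + E) = 2*E/(¼ + E))
-112*f(-11) = -896*(-11)/(1 + 4*(-11)) = -896*(-11)/(1 - 44) = -896*(-11)/(-43) = -896*(-11)*(-1)/43 = -112*88/43 = -9856/43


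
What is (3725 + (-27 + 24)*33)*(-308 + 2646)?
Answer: 8477588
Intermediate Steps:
(3725 + (-27 + 24)*33)*(-308 + 2646) = (3725 - 3*33)*2338 = (3725 - 99)*2338 = 3626*2338 = 8477588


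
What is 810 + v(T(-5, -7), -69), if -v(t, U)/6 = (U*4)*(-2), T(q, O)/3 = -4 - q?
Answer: -2502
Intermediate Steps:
T(q, O) = -12 - 3*q (T(q, O) = 3*(-4 - q) = -12 - 3*q)
v(t, U) = 48*U (v(t, U) = -6*U*4*(-2) = -6*4*U*(-2) = -(-48)*U = 48*U)
810 + v(T(-5, -7), -69) = 810 + 48*(-69) = 810 - 3312 = -2502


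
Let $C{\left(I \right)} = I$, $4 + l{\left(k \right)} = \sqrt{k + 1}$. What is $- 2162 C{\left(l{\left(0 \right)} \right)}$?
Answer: $6486$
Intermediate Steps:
$l{\left(k \right)} = -4 + \sqrt{1 + k}$ ($l{\left(k \right)} = -4 + \sqrt{k + 1} = -4 + \sqrt{1 + k}$)
$- 2162 C{\left(l{\left(0 \right)} \right)} = - 2162 \left(-4 + \sqrt{1 + 0}\right) = - 2162 \left(-4 + \sqrt{1}\right) = - 2162 \left(-4 + 1\right) = \left(-2162\right) \left(-3\right) = 6486$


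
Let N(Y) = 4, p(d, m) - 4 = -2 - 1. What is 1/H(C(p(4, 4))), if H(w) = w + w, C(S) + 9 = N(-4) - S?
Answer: -1/12 ≈ -0.083333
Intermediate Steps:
p(d, m) = 1 (p(d, m) = 4 + (-2 - 1) = 4 - 3 = 1)
C(S) = -5 - S (C(S) = -9 + (4 - S) = -5 - S)
H(w) = 2*w
1/H(C(p(4, 4))) = 1/(2*(-5 - 1*1)) = 1/(2*(-5 - 1)) = 1/(2*(-6)) = 1/(-12) = -1/12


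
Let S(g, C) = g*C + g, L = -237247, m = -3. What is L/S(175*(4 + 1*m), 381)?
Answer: -237247/66850 ≈ -3.5489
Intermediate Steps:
S(g, C) = g + C*g (S(g, C) = C*g + g = g + C*g)
L/S(175*(4 + 1*m), 381) = -237247*1/(175*(1 + 381)*(4 + 1*(-3))) = -237247*1/(66850*(4 - 3)) = -237247/((175*1)*382) = -237247/(175*382) = -237247/66850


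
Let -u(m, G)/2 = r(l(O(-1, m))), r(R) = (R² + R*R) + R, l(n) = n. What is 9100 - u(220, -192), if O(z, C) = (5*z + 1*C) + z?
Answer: 192712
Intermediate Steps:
O(z, C) = C + 6*z (O(z, C) = (5*z + C) + z = (C + 5*z) + z = C + 6*z)
r(R) = R + 2*R² (r(R) = (R² + R²) + R = 2*R² + R = R + 2*R²)
u(m, G) = -2*(-11 + 2*m)*(-6 + m) (u(m, G) = -2*(m + 6*(-1))*(1 + 2*(m + 6*(-1))) = -2*(m - 6)*(1 + 2*(m - 6)) = -2*(-6 + m)*(1 + 2*(-6 + m)) = -2*(-6 + m)*(1 + (-12 + 2*m)) = -2*(-6 + m)*(-11 + 2*m) = -2*(-11 + 2*m)*(-6 + m))
9100 - u(220, -192) = 9100 - (-132 - 4*220² + 46*220) = 9100 - (-132 - 4*48400 + 10120) = 9100 - (-132 - 193600 + 10120) = 9100 - 1*(-183612) = 9100 + 183612 = 192712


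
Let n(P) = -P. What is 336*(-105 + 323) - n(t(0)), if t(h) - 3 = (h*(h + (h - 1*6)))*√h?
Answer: 73251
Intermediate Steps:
t(h) = 3 + h^(3/2)*(-6 + 2*h) (t(h) = 3 + (h*(h + (h - 1*6)))*√h = 3 + (h*(h + (h - 6)))*√h = 3 + (h*(h + (-6 + h)))*√h = 3 + (h*(-6 + 2*h))*√h = 3 + h^(3/2)*(-6 + 2*h))
336*(-105 + 323) - n(t(0)) = 336*(-105 + 323) - (-1)*(3 - 6*0^(3/2) + 2*0^(5/2)) = 336*218 - (-1)*(3 - 6*0 + 2*0) = 73248 - (-1)*(3 + 0 + 0) = 73248 - (-1)*3 = 73248 - 1*(-3) = 73248 + 3 = 73251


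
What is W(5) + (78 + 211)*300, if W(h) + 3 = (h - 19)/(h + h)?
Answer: 433478/5 ≈ 86696.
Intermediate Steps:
W(h) = -3 + (-19 + h)/(2*h) (W(h) = -3 + (h - 19)/(h + h) = -3 + (-19 + h)/((2*h)) = -3 + (-19 + h)*(1/(2*h)) = -3 + (-19 + h)/(2*h))
W(5) + (78 + 211)*300 = (½)*(-19 - 5*5)/5 + (78 + 211)*300 = (½)*(⅕)*(-19 - 25) + 289*300 = (½)*(⅕)*(-44) + 86700 = -22/5 + 86700 = 433478/5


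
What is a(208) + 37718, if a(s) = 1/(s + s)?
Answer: 15690689/416 ≈ 37718.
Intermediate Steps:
a(s) = 1/(2*s)
a(208) + 37718 = (1/2)/208 + 37718 = (1/2)*(1/208) + 37718 = 1/416 + 37718 = 15690689/416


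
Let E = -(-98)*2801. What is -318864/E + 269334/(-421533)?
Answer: -236216942/131190437 ≈ -1.8006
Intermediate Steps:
E = 274498 (E = -1*(-274498) = 274498)
-318864/E + 269334/(-421533) = -318864/274498 + 269334/(-421533) = -318864*1/274498 + 269334*(-1/421533) = -22776/19607 - 29926/46837 = -236216942/131190437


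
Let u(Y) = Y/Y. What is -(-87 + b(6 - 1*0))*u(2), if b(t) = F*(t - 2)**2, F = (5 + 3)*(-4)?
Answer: 599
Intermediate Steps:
F = -32 (F = 8*(-4) = -32)
u(Y) = 1
b(t) = -32*(-2 + t)**2 (b(t) = -32*(t - 2)**2 = -32*(-2 + t)**2)
-(-87 + b(6 - 1*0))*u(2) = -(-87 - 32*(-2 + (6 - 1*0))**2) = -(-87 - 32*(-2 + (6 + 0))**2) = -(-87 - 32*(-2 + 6)**2) = -(-87 - 32*4**2) = -(-87 - 32*16) = -(-87 - 512) = -(-599) = -1*(-599) = 599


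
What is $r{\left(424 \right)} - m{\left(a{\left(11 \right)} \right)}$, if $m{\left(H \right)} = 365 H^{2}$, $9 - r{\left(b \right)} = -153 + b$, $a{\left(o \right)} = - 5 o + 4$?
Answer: $-949627$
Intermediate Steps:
$a{\left(o \right)} = 4 - 5 o$
$r{\left(b \right)} = 162 - b$ ($r{\left(b \right)} = 9 - \left(-153 + b\right) = 162 - b$)
$r{\left(424 \right)} - m{\left(a{\left(11 \right)} \right)} = \left(162 - 424\right) - 365 \left(4 - 55\right)^{2} = -262 - 365 \left(-51\right)^{2} = -262 - 365 \cdot 2601 = -262 - 949365 = -949627$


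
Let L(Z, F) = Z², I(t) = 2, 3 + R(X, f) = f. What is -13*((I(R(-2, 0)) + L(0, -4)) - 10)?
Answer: 104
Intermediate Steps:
R(X, f) = -3 + f
-13*((I(R(-2, 0)) + L(0, -4)) - 10) = -13*((2 + 0²) - 10) = -13*((2 + 0) - 10) = -13*(2 - 10) = -13*(-8) = 104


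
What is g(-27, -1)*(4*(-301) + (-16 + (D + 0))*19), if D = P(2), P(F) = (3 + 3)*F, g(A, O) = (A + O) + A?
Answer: 70400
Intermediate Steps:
g(A, O) = O + 2*A
P(F) = 6*F
D = 12 (D = 6*2 = 12)
g(-27, -1)*(4*(-301) + (-16 + (D + 0))*19) = (-1 + 2*(-27))*(4*(-301) + (-16 + (12 + 0))*19) = (-1 - 54)*(-1204 + (-16 + 12)*19) = -55*(-1204 - 4*19) = -55*(-1204 - 76) = -55*(-1280) = 70400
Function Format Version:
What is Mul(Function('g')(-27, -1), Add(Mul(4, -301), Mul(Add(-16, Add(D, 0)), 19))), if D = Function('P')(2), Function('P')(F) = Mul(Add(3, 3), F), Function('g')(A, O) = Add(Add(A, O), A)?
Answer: 70400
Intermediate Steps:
Function('g')(A, O) = Add(O, Mul(2, A))
Function('P')(F) = Mul(6, F)
D = 12 (D = Mul(6, 2) = 12)
Mul(Function('g')(-27, -1), Add(Mul(4, -301), Mul(Add(-16, Add(D, 0)), 19))) = Mul(Add(-1, Mul(2, -27)), Add(Mul(4, -301), Mul(Add(-16, Add(12, 0)), 19))) = Mul(Add(-1, -54), Add(-1204, Mul(Add(-16, 12), 19))) = Mul(-55, Add(-1204, Mul(-4, 19))) = Mul(-55, Add(-1204, -76)) = Mul(-55, -1280) = 70400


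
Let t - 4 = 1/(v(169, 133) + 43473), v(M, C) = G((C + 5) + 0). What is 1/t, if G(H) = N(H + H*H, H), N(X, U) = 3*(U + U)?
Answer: 44301/177205 ≈ 0.25000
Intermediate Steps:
N(X, U) = 6*U (N(X, U) = 3*(2*U) = 6*U)
G(H) = 6*H
v(M, C) = 30 + 6*C (v(M, C) = 6*((C + 5) + 0) = 6*((5 + C) + 0) = 6*(5 + C) = 30 + 6*C)
t = 177205/44301 (t = 4 + 1/((30 + 6*133) + 43473) = 4 + 1/((30 + 798) + 43473) = 4 + 1/(828 + 43473) = 4 + 1/44301 = 177205/44301 ≈ 4.0000)
1/t = 1/(177205/44301) = 44301/177205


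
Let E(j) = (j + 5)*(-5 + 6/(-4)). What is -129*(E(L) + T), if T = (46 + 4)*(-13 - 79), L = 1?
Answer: 598431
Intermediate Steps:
T = -4600 (T = 50*(-92) = -4600)
E(j) = -65/2 - 13*j/2 (E(j) = (5 + j)*(-5 + 6*(-¼)) = (5 + j)*(-5 - 3/2) = (5 + j)*(-13/2) = -65/2 - 13*j/2)
-129*(E(L) + T) = -129*((-65/2 - 13/2*1) - 4600) = -129*((-65/2 - 13/2) - 4600) = -129*(-39 - 4600) = -129*(-4639) = 598431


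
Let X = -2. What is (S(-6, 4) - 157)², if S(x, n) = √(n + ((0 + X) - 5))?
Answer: (157 - I*√3)² ≈ 24646.0 - 543.86*I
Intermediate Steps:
S(x, n) = √(-7 + n) (S(x, n) = √(n + ((0 - 2) - 5)) = √(n + (-2 - 5)) = √(n - 7) = √(-7 + n))
(S(-6, 4) - 157)² = (√(-7 + 4) - 157)² = (√(-3) - 157)² = (I*√3 - 157)² = (-157 + I*√3)²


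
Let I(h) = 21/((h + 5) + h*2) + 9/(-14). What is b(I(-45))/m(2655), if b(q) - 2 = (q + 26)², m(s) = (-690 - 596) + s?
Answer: 131837346/283417225 ≈ 0.46517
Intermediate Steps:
m(s) = -1286 + s
I(h) = -9/14 + 21/(5 + 3*h) (I(h) = 21/((5 + h) + 2*h) + 9*(-1/14) = 21/(5 + 3*h) - 9/14 = -9/14 + 21/(5 + 3*h))
b(q) = 2 + (26 + q)² (b(q) = 2 + (q + 26)² = 2 + (26 + q)²)
b(I(-45))/m(2655) = (2 + (26 + 3*(83 - 9*(-45))/(14*(5 + 3*(-45))))²)/(-1286 + 2655) = (2 + (26 + 3*(83 + 405)/(14*(5 - 135)))²)/1369 = (2 + (26 + (3/14)*488/(-130))²)*(1/1369) = (2 + (26 + (3/14)*(-1/130)*488)²)*(1/1369) = (2 + (26 - 366/455)²)*(1/1369) = (2 + (11464/455)²)*(1/1369) = (2 + 131423296/207025)*(1/1369) = (131837346/207025)*(1/1369) = 131837346/283417225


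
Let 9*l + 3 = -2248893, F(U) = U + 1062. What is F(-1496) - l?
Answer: 748330/3 ≈ 2.4944e+5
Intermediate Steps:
F(U) = 1062 + U
l = -749632/3 (l = -⅓ + (⅑)*(-2248893) = -⅓ - 249877 = -749632/3 ≈ -2.4988e+5)
F(-1496) - l = (1062 - 1496) - 1*(-749632/3) = -434 + 749632/3 = 748330/3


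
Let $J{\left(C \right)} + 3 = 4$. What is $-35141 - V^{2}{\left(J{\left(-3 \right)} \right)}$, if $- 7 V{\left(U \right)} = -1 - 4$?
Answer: $- \frac{1721934}{49} \approx -35142.0$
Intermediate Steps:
$J{\left(C \right)} = 1$ ($J{\left(C \right)} = -3 + 4 = 1$)
$V{\left(U \right)} = \frac{5}{7}$ ($V{\left(U \right)} = - \frac{-1 - 4}{7} = \left(- \frac{1}{7}\right) \left(-5\right) = \frac{5}{7}$)
$-35141 - V^{2}{\left(J{\left(-3 \right)} \right)} = -35141 - \left(\frac{5}{7}\right)^{2} = -35141 - \frac{25}{49} = - \frac{1721934}{49}$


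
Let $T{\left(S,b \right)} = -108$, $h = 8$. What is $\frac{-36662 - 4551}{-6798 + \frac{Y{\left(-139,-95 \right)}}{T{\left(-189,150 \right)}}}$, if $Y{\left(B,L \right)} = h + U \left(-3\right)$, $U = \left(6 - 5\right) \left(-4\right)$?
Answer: $\frac{1112751}{183551} \approx 6.0624$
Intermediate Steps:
$U = -4$ ($U = 1 \left(-4\right) = -4$)
$Y{\left(B,L \right)} = 20$ ($Y{\left(B,L \right)} = 8 - -12 = 8 + 12 = 20$)
$\frac{-36662 - 4551}{-6798 + \frac{Y{\left(-139,-95 \right)}}{T{\left(-189,150 \right)}}} = \frac{-36662 - 4551}{-6798 + \frac{20}{-108}} = - \frac{41213}{-6798 + 20 \left(- \frac{1}{108}\right)} = - \frac{41213}{-6798 - \frac{5}{27}} = - \frac{41213}{- \frac{183551}{27}} = \left(-41213\right) \left(- \frac{27}{183551}\right) = \frac{1112751}{183551}$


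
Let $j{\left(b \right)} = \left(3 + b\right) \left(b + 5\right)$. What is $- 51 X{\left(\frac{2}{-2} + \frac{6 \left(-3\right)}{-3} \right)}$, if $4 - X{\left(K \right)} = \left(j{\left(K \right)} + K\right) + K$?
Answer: $4386$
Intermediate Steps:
$j{\left(b \right)} = \left(3 + b\right) \left(5 + b\right)$
$X{\left(K \right)} = -11 - K^{2} - 10 K$ ($X{\left(K \right)} = 4 - \left(\left(\left(15 + K^{2} + 8 K\right) + K\right) + K\right) = 4 - \left(\left(15 + K^{2} + 9 K\right) + K\right) = 4 - \left(15 + K^{2} + 10 K\right) = -11 - K^{2} - 10 K$)
$- 51 X{\left(\frac{2}{-2} + \frac{6 \left(-3\right)}{-3} \right)} = - 51 \left(-11 - \left(\frac{2}{-2} + \frac{6 \left(-3\right)}{-3}\right)^{2} - 10 \left(\frac{2}{-2} + \frac{6 \left(-3\right)}{-3}\right)\right) = - 51 \left(-11 - \left(2 \left(- \frac{1}{2}\right) - -6\right)^{2} - 10 \left(2 \left(- \frac{1}{2}\right) - -6\right)\right) = - 51 \left(-11 - \left(-1 + 6\right)^{2} - 10 \left(-1 + 6\right)\right) = - 51 \left(-11 - 5^{2} - 50\right) = - 51 \left(-11 - 25 - 50\right) = \left(-51\right) \left(-86\right) = 4386$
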